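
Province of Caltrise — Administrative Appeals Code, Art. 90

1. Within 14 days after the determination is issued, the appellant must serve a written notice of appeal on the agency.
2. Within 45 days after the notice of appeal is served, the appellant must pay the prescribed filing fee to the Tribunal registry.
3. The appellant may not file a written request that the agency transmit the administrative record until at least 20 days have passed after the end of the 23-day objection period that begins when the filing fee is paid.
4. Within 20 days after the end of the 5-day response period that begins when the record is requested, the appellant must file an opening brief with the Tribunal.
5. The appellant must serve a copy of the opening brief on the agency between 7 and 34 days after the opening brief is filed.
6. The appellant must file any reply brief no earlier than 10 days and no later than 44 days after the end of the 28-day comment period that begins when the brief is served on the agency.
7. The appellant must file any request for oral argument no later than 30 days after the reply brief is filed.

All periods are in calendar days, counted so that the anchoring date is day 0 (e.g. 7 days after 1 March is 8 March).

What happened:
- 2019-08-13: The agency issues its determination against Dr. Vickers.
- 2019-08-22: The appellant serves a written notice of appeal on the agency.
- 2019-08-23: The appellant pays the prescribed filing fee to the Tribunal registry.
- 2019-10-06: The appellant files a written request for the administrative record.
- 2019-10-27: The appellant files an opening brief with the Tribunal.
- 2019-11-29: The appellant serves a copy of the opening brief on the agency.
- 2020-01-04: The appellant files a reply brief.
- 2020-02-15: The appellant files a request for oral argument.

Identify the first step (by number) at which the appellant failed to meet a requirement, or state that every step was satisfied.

Step 6

Step 1 — counting 14 days from 2019-08-13 (when the determination is issued) gives a deadline of 2019-08-27; done 2019-08-22 — timely.
Step 2 — counting 45 days from 2019-08-22 (when the notice of appeal is served) gives a deadline of 2019-10-06; done 2019-08-23 — timely.
Step 3 — must wait 20 days from 2019-09-15 (end of the 23-day objection period, which began when the filing fee is paid on 2019-08-23), so not before 2019-10-05; 2019-10-06 is on or after that date.
Step 4 — counting 20 days from 2019-10-11 (end of the 5-day response period, which began when the record is requested on 2019-10-06) gives a deadline of 2019-10-31; 2019-10-27 is within that limit.
Step 5 — 7 and 34 days from 2019-10-27 (when the opening brief is filed) are 2019-11-03 and 2019-11-30 respectively; done 2019-11-29, which is between those dates.
Step 6 — 10 and 44 days from 2019-12-27 (end of the 28-day comment period, which began when the brief is served on the agency on 2019-11-29) are 2020-01-06 and 2020-02-09 respectively; done 2020-01-04 — 2 days before the window opened.
That is the first point of non-compliance.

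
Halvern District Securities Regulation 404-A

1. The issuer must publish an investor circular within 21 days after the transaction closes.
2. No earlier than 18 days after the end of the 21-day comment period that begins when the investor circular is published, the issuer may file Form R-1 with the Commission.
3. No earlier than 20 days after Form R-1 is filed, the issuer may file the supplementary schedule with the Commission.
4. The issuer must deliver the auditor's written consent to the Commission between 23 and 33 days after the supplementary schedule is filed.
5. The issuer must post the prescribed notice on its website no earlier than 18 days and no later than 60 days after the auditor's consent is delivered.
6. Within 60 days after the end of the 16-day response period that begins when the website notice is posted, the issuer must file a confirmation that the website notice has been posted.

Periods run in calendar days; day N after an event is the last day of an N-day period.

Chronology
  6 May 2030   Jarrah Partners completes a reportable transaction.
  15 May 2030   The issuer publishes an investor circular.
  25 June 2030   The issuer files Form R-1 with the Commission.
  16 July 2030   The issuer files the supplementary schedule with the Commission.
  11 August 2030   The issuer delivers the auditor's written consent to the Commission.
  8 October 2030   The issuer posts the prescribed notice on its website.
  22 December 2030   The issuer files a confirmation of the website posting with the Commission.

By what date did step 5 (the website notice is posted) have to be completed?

10 October 2030

Step 5 runs from 11 August 2030, when the auditor's consent is delivered. The window is 18–60 days after 11 August 2030; it closes on 10 October 2030.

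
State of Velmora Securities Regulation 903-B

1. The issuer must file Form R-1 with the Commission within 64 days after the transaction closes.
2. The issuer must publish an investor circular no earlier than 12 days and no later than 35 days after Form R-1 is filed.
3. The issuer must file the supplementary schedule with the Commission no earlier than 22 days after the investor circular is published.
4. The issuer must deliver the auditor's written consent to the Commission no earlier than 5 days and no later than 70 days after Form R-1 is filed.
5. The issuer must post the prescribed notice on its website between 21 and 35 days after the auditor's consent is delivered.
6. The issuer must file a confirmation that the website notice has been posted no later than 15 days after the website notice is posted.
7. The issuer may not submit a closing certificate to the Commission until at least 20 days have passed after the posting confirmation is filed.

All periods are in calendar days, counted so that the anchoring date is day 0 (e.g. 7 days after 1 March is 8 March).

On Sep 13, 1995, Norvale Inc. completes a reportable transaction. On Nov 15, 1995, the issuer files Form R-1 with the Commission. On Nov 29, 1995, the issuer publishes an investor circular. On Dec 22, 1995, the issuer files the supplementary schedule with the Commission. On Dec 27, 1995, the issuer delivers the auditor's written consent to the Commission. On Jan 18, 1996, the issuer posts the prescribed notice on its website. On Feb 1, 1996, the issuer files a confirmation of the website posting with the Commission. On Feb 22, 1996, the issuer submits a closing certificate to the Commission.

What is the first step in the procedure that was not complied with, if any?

None — every step was satisfied

Step 1 — counting 64 days from Sep 13, 1995 (when the transaction closes) gives a deadline of Nov 16, 1995; completed Nov 15, 1995, before the deadline.
Step 2 — 12 and 35 days from Nov 15, 1995 (when Form R-1 is filed) are Nov 27, 1995 and Dec 20, 1995 respectively; done Nov 29, 1995 — within the window.
Step 3 — must wait 22 days from Nov 29, 1995 (when the investor circular is published), so not before Dec 21, 1995; Dec 22, 1995 is on or after that date.
Step 4 — 5 and 70 days from Nov 15, 1995 (when Form R-1 is filed) are Nov 20, 1995 and Jan 24, 1996 respectively; Dec 27, 1995 falls inside that range.
Step 5 — 21 and 35 days from Dec 27, 1995 (when the auditor's consent is delivered) are Jan 17, 1996 and Jan 31, 1996 respectively; Jan 18, 1996 falls inside that range.
Step 6 — counting 15 days from Jan 18, 1996 (when the website notice is posted) gives a deadline of Feb 2, 1996; completed Feb 1, 1996, before the deadline.
Step 7 — must wait 20 days from Feb 1, 1996 (when the posting confirmation is filed), so not before Feb 21, 1996; Feb 22, 1996 is on or after that date.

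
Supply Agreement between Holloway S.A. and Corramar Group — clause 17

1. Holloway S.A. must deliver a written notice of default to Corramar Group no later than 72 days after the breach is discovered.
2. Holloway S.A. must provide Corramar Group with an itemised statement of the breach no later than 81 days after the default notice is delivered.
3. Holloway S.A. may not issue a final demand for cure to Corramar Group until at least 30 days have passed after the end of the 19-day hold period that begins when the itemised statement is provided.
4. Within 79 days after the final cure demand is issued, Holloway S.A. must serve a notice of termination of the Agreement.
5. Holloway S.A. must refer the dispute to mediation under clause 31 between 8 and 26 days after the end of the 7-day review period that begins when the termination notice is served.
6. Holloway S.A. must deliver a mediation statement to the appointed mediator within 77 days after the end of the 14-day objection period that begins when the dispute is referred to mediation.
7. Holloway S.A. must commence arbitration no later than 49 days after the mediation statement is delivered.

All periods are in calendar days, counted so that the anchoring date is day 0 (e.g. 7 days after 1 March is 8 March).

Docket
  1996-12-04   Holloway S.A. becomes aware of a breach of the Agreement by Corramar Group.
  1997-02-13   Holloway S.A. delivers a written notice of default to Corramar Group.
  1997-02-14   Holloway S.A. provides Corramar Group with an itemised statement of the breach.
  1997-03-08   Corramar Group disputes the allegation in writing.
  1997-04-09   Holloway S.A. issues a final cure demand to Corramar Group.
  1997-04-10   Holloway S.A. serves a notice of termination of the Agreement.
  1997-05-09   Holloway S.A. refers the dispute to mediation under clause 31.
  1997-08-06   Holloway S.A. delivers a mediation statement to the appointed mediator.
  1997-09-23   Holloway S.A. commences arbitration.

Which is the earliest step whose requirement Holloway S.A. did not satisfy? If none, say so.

(1) due by 1996-12-04 + 72 days = 1997-02-14; done 1997-02-13 — timely.
(2) due by 1997-02-13 + 81 days = 1997-05-05; 1997-02-14 is within that limit.
(3) permitted from 1997-03-05 + 30 days = 1997-04-04 onward; done 1997-04-09 — permitted.
(4) due by 1997-04-09 + 79 days = 1997-06-27; completed 1997-04-10, before the deadline.
(5) the permitted window runs from 1997-04-17 + 8 = 1997-04-25 to 1997-04-17 + 26 = 1997-05-13; 1997-05-09 falls inside that range.
(6) due by 1997-05-23 + 77 days = 1997-08-08; done 1997-08-06 — timely.
(7) due by 1997-08-06 + 49 days = 1997-09-24; done 1997-09-23 — timely.

None — every step was satisfied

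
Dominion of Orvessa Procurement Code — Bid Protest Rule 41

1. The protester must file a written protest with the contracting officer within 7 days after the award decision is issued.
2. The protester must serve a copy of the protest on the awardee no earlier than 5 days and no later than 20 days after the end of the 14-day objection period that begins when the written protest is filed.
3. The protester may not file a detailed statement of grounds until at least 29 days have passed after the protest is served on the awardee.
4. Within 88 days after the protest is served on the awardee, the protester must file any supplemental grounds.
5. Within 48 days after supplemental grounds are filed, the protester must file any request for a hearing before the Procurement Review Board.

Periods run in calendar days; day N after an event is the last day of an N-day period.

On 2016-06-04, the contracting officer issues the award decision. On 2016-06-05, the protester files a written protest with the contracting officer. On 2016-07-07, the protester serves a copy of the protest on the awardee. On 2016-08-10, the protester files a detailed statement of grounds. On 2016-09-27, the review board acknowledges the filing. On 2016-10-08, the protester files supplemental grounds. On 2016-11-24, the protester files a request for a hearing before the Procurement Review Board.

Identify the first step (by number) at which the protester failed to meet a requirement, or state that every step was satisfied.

Step 1: 7 days after 2016-06-04 (when the award decision is issued) is 2016-06-11; completed 2016-06-05, before the deadline.
Step 2: the window is 5–20 days after 2016-06-19 (end of the 14-day objection period, which began when the written protest is filed on 2016-06-05), so 2016-06-24 through 2016-07-09; 2016-07-07 falls inside that range.
Step 3: the earliest permitted date is 29 days after 2016-07-07 (when the protest is served on the awardee), i.e. 2016-08-05; done 2016-08-10 — permitted.
Step 4: 88 days after 2016-07-07 (when the protest is served on the awardee) is 2016-10-03; 2016-10-08 misses that deadline by 5 days.

Step 4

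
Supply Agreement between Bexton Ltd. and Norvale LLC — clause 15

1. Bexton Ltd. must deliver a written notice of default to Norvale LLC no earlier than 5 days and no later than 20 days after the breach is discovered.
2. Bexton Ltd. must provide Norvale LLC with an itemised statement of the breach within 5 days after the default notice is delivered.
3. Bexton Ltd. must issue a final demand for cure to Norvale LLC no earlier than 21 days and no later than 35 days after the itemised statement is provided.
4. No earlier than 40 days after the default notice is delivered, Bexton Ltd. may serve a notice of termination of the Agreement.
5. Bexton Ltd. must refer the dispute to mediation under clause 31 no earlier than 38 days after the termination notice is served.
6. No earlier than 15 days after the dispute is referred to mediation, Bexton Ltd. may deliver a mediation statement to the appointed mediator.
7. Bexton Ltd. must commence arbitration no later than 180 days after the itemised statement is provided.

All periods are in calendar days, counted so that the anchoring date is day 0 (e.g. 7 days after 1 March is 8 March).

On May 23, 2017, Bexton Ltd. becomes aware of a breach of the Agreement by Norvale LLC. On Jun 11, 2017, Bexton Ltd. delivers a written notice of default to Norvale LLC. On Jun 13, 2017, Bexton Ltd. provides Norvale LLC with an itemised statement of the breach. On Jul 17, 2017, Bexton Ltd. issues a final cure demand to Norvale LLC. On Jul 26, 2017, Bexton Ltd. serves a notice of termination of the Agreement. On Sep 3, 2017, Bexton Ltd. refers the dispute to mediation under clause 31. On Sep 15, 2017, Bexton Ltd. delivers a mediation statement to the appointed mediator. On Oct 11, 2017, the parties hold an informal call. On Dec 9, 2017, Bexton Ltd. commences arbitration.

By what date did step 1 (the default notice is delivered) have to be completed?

Jun 12, 2017

Step 1 runs from May 23, 2017, when the breach is discovered. The window is 5–20 days after May 23, 2017; it closes on Jun 12, 2017.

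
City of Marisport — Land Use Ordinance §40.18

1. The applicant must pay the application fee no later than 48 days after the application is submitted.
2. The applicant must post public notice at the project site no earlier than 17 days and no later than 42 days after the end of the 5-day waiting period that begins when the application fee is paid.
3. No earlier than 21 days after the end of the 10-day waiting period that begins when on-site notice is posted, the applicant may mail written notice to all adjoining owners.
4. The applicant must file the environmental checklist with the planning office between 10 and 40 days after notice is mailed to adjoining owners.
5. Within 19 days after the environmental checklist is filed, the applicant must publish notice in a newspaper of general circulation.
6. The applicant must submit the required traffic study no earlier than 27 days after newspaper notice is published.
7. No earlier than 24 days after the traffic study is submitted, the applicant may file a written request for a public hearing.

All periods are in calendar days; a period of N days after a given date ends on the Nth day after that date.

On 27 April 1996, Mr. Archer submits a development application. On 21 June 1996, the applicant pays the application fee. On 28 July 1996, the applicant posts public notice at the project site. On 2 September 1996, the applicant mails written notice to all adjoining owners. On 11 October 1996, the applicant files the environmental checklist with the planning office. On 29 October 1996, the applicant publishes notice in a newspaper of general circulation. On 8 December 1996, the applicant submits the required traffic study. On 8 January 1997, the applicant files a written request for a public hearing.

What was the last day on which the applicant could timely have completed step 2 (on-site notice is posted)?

7 August 1996

The application fee is paid on 21 June 1996; the 5-day waiting period therefore ends 26 June 1996, and step 2 runs from that date. The window is 17–42 days after 26 June 1996; it closes on 7 August 1996.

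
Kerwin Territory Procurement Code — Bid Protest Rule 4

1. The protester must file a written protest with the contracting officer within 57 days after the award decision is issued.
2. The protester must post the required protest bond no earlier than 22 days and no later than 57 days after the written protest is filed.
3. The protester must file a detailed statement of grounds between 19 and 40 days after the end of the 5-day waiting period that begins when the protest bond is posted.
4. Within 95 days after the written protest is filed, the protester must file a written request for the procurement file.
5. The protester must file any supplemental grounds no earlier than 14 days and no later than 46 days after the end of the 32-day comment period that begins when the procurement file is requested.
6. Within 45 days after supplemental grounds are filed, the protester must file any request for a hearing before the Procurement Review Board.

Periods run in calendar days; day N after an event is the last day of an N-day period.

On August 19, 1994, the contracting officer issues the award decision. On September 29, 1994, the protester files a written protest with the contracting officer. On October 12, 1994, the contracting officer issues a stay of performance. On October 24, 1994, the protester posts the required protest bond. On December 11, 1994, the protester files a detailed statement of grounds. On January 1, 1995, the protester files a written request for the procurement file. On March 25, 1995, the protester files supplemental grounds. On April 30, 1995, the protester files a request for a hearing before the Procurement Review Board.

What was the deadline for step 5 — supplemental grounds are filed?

March 20, 1995

The procurement file is requested on January 1, 1995; the 32-day comment period therefore ends February 2, 1995, and step 5 runs from that date. The window is 14–46 days after February 2, 1995; it closes on March 20, 1995.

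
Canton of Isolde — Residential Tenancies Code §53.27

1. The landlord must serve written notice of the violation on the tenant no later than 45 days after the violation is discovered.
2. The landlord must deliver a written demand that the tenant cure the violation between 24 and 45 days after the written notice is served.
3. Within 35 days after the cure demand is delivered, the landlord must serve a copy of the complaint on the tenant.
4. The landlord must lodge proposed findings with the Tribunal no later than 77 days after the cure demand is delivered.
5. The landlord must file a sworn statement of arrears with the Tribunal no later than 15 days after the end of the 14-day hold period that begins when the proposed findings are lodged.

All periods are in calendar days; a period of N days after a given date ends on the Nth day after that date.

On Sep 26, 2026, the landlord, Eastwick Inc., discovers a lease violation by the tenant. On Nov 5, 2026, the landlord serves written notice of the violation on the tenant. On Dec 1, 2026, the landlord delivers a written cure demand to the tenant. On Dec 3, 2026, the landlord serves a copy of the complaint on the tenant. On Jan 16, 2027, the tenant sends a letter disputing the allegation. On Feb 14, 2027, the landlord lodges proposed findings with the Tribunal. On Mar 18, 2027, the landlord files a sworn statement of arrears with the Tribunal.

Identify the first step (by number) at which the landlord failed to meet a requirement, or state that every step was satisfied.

(1) due by Sep 26, 2026 + 45 days = Nov 10, 2026; done Nov 5, 2026 — timely.
(2) the permitted window runs from Nov 5, 2026 + 24 = Nov 29, 2026 to Nov 5, 2026 + 45 = Dec 20, 2026; Dec 1, 2026 falls inside that range.
(3) due by Dec 1, 2026 + 35 days = Jan 5, 2027; Dec 3, 2026 is within that limit.
(4) due by Dec 1, 2026 + 77 days = Feb 16, 2027; completed Feb 14, 2027, before the deadline.
(5) due by Feb 28, 2027 + 15 days = Mar 15, 2027; Mar 18, 2027 misses that deadline by 3 days.

Step 5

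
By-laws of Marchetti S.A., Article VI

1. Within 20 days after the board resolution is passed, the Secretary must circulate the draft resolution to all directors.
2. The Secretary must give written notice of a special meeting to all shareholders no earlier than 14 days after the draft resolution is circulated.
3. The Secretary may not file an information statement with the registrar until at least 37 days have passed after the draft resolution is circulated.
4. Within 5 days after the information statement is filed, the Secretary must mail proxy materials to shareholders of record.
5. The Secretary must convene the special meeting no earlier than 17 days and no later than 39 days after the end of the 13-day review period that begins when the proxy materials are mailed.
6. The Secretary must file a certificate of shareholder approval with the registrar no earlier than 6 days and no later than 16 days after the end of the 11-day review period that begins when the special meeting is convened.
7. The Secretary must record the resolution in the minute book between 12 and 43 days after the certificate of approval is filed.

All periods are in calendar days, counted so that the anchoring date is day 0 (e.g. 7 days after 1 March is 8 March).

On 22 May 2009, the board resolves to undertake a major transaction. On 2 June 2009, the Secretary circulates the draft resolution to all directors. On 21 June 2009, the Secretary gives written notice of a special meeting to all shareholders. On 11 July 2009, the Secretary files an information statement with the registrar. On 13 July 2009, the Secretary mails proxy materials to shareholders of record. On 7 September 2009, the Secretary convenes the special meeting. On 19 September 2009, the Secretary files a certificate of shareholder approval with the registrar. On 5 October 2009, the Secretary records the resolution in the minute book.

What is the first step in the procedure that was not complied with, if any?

Step 1: 20 days after 22 May 2009 (when the board resolution is passed) is 11 June 2009; done 2 June 2009 — timely.
Step 2: the earliest permitted date is 14 days after 2 June 2009 (when the draft resolution is circulated), i.e. 16 June 2009; done 21 June 2009, after the minimum wait.
Step 3: the earliest permitted date is 37 days after 2 June 2009 (when the draft resolution is circulated), i.e. 9 July 2009; done 11 July 2009, after the minimum wait.
Step 4: 5 days after 11 July 2009 (when the information statement is filed) is 16 July 2009; done 13 July 2009 — timely.
Step 5: the window is 17–39 days after 26 July 2009 (end of the 13-day review period, which began when the proxy materials are mailed on 13 July 2009), so 12 August 2009 through 3 September 2009; done 7 September 2009 — 4 days after the window closed.
Later steps need not be reached.

Step 5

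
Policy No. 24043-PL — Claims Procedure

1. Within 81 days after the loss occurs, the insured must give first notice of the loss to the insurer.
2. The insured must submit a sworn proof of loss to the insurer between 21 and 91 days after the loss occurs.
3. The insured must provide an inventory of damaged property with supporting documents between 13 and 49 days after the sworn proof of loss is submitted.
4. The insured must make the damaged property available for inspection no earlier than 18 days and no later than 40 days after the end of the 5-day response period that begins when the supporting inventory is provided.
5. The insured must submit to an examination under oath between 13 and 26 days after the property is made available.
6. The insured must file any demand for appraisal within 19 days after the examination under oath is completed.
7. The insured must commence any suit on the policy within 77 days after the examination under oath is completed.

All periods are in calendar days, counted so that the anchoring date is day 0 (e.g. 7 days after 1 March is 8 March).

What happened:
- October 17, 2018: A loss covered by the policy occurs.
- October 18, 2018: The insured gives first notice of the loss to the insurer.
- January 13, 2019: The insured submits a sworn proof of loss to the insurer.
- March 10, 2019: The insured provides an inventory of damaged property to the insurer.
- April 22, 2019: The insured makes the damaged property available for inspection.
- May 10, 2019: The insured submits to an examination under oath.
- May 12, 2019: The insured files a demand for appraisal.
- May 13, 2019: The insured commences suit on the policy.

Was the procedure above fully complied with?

Step 1: 81 days after October 17, 2018 (when the loss occurs) is January 6, 2019; done October 18, 2018 — timely.
Step 2: the window is 21–91 days after October 17, 2018 (when the loss occurs), so November 7, 2018 through January 16, 2019; done January 13, 2019, which is between those dates.
Step 3: the window is 13–49 days after January 13, 2019 (when the sworn proof of loss is submitted), so January 26, 2019 through March 3, 2019; done March 10, 2019 — 7 days after the window closed.
The procedure was therefore not followed at step 3.

No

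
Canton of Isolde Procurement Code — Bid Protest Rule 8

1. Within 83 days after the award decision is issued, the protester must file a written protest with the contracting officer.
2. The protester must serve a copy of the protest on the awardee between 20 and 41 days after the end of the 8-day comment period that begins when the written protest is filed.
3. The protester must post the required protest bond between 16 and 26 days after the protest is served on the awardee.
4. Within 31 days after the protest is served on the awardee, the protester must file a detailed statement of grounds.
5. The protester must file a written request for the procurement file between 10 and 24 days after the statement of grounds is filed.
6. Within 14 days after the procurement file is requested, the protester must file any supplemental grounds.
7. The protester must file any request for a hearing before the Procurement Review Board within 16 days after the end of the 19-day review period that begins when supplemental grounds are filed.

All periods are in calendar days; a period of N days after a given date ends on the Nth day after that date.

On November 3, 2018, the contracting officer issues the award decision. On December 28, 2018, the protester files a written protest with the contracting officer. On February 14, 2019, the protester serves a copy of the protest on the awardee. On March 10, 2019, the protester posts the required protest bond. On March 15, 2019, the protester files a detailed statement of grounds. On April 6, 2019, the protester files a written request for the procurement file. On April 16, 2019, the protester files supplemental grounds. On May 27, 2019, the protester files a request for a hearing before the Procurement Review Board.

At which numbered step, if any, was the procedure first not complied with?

Step 7

Step 1: 83 days after November 3, 2018 (when the award decision is issued) is January 25, 2019; completed December 28, 2018, before the deadline.
Step 2: the window is 20–41 days after January 5, 2019 (end of the 8-day comment period, which began when the written protest is filed on December 28, 2018), so January 25, 2019 through February 15, 2019; February 14, 2019 falls inside that range.
Step 3: the window is 16–26 days after February 14, 2019 (when the protest is served on the awardee), so March 2, 2019 through March 12, 2019; done March 10, 2019 — within the window.
Step 4: 31 days after February 14, 2019 (when the protest is served on the awardee) is March 17, 2019; done March 15, 2019 — timely.
Step 5: the window is 10–24 days after March 15, 2019 (when the statement of grounds is filed), so March 25, 2019 through April 8, 2019; done April 6, 2019, which is between those dates.
Step 6: 14 days after April 6, 2019 (when the procurement file is requested) is April 20, 2019; April 16, 2019 is within that limit.
Step 7: 16 days after May 5, 2019 (end of the 19-day review period, which began when supplemental grounds are filed on April 16, 2019) is May 21, 2019; May 27, 2019 misses that deadline by 6 days.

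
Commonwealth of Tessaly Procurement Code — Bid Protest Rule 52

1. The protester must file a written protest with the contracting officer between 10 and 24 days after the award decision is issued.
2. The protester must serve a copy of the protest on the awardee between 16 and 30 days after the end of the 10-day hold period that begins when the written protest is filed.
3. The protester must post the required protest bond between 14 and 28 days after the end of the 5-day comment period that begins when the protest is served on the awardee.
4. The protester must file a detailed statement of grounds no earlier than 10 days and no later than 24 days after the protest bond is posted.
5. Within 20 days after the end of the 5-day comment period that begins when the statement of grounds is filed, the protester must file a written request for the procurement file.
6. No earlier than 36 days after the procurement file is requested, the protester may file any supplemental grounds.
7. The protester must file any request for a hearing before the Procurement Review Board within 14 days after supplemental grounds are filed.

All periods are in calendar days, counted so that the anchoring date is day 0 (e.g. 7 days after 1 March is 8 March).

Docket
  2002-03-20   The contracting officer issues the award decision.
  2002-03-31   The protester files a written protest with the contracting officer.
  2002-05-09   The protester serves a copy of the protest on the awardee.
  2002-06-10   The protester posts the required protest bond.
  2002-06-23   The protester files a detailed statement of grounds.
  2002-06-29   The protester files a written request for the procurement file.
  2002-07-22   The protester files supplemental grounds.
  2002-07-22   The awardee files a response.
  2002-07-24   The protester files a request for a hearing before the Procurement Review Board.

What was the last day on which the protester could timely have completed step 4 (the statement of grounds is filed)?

Step 4 runs from 2002-06-10, when the protest bond is posted. The window is 10–24 days after 2002-06-10; it closes on 2002-07-04.

2002-07-04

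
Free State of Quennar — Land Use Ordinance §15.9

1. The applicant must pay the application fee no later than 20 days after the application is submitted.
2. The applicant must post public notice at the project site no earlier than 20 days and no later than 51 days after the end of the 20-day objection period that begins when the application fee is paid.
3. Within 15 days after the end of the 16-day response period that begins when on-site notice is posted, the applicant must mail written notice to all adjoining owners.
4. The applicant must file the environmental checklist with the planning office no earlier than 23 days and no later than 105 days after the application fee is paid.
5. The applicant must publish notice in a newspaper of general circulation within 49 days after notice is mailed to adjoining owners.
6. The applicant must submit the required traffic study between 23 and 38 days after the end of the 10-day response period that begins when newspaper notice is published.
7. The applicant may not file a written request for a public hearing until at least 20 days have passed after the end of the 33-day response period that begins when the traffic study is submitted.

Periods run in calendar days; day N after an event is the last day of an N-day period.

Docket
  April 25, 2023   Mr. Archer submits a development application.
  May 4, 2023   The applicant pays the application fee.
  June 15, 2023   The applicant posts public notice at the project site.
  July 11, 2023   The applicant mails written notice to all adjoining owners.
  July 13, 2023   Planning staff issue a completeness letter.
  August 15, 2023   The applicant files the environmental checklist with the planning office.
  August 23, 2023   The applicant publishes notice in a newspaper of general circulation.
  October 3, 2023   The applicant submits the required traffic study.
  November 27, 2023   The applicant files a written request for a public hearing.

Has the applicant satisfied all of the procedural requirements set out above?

Step 1: 20 days after April 25, 2023 (when the application is submitted) is May 15, 2023; done May 4, 2023 — timely.
Step 2: the window is 20–51 days after May 24, 2023 (end of the 20-day objection period, which began when the application fee is paid on May 4, 2023), so June 13, 2023 through July 14, 2023; done June 15, 2023, which is between those dates.
Step 3: 15 days after July 1, 2023 (end of the 16-day response period, which began when on-site notice is posted on June 15, 2023) is July 16, 2023; done July 11, 2023 — timely.
Step 4: the window is 23–105 days after May 4, 2023 (when the application fee is paid), so May 27, 2023 through August 17, 2023; done August 15, 2023 — within the window.
Step 5: 49 days after July 11, 2023 (when notice is mailed to adjoining owners) is August 29, 2023; August 23, 2023 is within that limit.
Step 6: the window is 23–38 days after September 2, 2023 (end of the 10-day response period, which began when newspaper notice is published on August 23, 2023), so September 25, 2023 through October 10, 2023; October 3, 2023 falls inside that range.
Step 7: the earliest permitted date is 20 days after November 5, 2023 (end of the 33-day response period, which began when the traffic study is submitted on October 3, 2023), i.e. November 25, 2023; done November 27, 2023, after the minimum wait.

Yes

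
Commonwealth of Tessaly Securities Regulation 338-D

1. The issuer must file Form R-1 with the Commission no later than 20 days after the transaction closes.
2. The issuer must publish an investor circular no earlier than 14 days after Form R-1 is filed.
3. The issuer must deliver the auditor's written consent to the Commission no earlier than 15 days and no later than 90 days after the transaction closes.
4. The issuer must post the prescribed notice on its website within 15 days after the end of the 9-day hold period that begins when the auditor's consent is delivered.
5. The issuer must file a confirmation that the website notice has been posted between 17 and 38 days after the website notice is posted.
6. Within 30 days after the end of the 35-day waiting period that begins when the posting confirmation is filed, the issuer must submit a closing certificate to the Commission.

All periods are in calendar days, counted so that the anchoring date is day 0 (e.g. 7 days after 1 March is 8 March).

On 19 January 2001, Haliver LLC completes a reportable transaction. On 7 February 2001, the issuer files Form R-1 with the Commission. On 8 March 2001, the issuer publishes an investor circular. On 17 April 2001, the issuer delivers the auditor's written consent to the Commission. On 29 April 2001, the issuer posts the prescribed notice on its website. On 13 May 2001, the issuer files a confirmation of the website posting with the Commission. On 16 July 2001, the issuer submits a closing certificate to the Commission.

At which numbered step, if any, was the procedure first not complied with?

Step 5

Step 1 — counting 20 days from 19 January 2001 (when the transaction closes) gives a deadline of 8 February 2001; done 7 February 2001 — timely.
Step 2 — must wait 14 days from 7 February 2001 (when Form R-1 is filed), so not before 21 February 2001; done 8 March 2001, after the minimum wait.
Step 3 — 15 and 90 days from 19 January 2001 (when the transaction closes) are 3 February 2001 and 19 April 2001 respectively; done 17 April 2001 — within the window.
Step 4 — counting 15 days from 26 April 2001 (end of the 9-day hold period, which began when the auditor's consent is delivered on 17 April 2001) gives a deadline of 11 May 2001; completed 29 April 2001, before the deadline.
Step 5 — 17 and 38 days from 29 April 2001 (when the website notice is posted) are 16 May 2001 and 6 June 2001 respectively; 13 May 2001 is 3 days too early.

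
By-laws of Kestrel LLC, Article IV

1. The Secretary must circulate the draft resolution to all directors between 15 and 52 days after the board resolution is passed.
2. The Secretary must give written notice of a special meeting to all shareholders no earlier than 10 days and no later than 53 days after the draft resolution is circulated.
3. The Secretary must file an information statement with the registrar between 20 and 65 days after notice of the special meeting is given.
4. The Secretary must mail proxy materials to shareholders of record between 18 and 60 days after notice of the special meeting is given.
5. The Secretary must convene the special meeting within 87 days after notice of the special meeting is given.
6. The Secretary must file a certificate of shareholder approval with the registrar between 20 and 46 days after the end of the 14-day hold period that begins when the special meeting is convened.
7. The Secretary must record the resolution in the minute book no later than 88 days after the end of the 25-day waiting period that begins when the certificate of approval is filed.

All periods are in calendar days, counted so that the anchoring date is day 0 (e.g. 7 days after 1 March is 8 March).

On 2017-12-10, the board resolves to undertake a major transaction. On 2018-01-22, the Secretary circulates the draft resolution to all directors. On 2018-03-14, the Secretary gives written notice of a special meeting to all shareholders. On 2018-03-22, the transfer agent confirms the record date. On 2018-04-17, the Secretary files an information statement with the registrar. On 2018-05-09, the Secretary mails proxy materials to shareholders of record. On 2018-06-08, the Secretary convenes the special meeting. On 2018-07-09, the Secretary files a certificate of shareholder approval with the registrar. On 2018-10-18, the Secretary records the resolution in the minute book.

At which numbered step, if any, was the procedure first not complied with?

Step 6

Step 1 — 15 and 52 days from 2017-12-10 (when the board resolution is passed) are 2017-12-25 and 2018-01-31 respectively; done 2018-01-22, which is between those dates.
Step 2 — 10 and 53 days from 2018-01-22 (when the draft resolution is circulated) are 2018-02-01 and 2018-03-16 respectively; done 2018-03-14, which is between those dates.
Step 3 — 20 and 65 days from 2018-03-14 (when notice of the special meeting is given) are 2018-04-03 and 2018-05-18 respectively; done 2018-04-17 — within the window.
Step 4 — 18 and 60 days from 2018-03-14 (when notice of the special meeting is given) are 2018-04-01 and 2018-05-13 respectively; done 2018-05-09 — within the window.
Step 5 — counting 87 days from 2018-03-14 (when notice of the special meeting is given) gives a deadline of 2018-06-09; completed 2018-06-08, before the deadline.
Step 6 — 20 and 46 days from 2018-06-22 (end of the 14-day hold period, which began when the special meeting is convened on 2018-06-08) are 2018-07-12 and 2018-08-07 respectively; 2018-07-09 is 3 days too early.
That is the first point of non-compliance.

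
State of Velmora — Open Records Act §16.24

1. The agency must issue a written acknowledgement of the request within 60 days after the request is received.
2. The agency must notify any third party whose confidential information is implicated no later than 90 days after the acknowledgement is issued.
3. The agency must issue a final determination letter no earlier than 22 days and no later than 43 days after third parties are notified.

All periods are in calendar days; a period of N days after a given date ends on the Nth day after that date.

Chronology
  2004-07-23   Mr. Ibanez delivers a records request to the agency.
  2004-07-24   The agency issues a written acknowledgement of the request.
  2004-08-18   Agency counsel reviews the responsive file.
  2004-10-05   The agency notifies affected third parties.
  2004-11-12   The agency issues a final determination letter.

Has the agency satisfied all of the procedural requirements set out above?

(1) due by 2004-07-23 + 60 days = 2004-09-21; completed 2004-07-24, before the deadline.
(2) due by 2004-07-24 + 90 days = 2004-10-22; completed 2004-10-05, before the deadline.
(3) the permitted window runs from 2004-10-05 + 22 = 2004-10-27 to 2004-10-05 + 43 = 2004-11-17; done 2004-11-12 — within the window.

Yes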